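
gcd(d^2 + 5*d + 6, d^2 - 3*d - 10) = d + 2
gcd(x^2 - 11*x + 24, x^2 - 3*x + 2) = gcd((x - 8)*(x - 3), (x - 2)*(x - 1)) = 1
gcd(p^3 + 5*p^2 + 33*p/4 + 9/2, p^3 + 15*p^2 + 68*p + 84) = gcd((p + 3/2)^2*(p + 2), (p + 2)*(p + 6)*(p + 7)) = p + 2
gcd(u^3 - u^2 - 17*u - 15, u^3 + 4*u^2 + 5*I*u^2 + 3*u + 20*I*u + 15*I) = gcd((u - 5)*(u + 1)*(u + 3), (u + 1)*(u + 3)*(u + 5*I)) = u^2 + 4*u + 3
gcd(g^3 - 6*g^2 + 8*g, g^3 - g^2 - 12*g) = g^2 - 4*g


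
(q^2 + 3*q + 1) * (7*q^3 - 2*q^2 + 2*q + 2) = 7*q^5 + 19*q^4 + 3*q^3 + 6*q^2 + 8*q + 2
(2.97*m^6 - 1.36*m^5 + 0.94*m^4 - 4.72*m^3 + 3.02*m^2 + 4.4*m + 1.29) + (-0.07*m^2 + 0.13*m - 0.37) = 2.97*m^6 - 1.36*m^5 + 0.94*m^4 - 4.72*m^3 + 2.95*m^2 + 4.53*m + 0.92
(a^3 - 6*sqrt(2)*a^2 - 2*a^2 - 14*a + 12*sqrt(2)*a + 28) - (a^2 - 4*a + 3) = a^3 - 6*sqrt(2)*a^2 - 3*a^2 - 10*a + 12*sqrt(2)*a + 25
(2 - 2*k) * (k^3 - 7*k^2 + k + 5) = -2*k^4 + 16*k^3 - 16*k^2 - 8*k + 10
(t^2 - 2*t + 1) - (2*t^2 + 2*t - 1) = -t^2 - 4*t + 2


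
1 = 1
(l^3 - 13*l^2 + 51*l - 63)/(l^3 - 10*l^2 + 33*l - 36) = (l - 7)/(l - 4)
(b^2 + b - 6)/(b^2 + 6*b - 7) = (b^2 + b - 6)/(b^2 + 6*b - 7)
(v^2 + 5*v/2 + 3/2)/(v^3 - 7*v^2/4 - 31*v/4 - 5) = 2*(2*v + 3)/(4*v^2 - 11*v - 20)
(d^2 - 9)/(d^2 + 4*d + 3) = (d - 3)/(d + 1)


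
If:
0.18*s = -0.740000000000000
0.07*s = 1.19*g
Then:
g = -0.24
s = -4.11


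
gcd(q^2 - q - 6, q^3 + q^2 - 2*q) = q + 2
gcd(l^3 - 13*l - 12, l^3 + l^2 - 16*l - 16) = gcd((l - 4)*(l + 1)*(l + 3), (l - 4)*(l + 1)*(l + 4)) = l^2 - 3*l - 4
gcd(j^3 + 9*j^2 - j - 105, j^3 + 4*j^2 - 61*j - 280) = j^2 + 12*j + 35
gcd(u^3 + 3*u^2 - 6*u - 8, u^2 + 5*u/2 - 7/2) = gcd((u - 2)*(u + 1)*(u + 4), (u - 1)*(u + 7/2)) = 1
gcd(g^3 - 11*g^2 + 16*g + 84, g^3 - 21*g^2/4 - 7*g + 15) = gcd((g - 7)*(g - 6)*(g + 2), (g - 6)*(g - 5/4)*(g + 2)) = g^2 - 4*g - 12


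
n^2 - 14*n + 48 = (n - 8)*(n - 6)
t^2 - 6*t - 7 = (t - 7)*(t + 1)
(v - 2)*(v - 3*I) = v^2 - 2*v - 3*I*v + 6*I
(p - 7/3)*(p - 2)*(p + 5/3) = p^3 - 8*p^2/3 - 23*p/9 + 70/9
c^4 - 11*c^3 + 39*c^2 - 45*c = c*(c - 5)*(c - 3)^2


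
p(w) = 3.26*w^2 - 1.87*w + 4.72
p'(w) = 6.52*w - 1.87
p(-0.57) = 6.85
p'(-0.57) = -5.59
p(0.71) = 5.04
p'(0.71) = 2.76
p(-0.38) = 5.90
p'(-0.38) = -4.35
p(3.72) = 42.88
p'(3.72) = 22.38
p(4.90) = 73.83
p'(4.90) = 30.08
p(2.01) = 14.13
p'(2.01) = 11.24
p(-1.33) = 12.97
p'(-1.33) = -10.54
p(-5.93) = 130.45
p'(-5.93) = -40.53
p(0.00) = 4.72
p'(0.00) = -1.87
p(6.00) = 110.86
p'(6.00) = 37.25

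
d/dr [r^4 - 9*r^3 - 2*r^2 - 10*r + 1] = 4*r^3 - 27*r^2 - 4*r - 10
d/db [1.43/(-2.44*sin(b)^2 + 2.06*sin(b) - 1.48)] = (6.9784*sin(b) - 2.9458)*cos(b)/(2.44*sin(b)^2 - 2.06*sin(b) + 1.48)^2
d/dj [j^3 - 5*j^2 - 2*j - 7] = 3*j^2 - 10*j - 2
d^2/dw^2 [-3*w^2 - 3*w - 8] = -6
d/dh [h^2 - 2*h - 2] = 2*h - 2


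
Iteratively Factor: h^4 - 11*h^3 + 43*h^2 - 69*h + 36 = (h - 4)*(h^3 - 7*h^2 + 15*h - 9) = (h - 4)*(h - 3)*(h^2 - 4*h + 3) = (h - 4)*(h - 3)*(h - 1)*(h - 3)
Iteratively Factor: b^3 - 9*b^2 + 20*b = (b - 5)*(b^2 - 4*b) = (b - 5)*(b - 4)*(b)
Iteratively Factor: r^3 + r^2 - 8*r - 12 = (r - 3)*(r^2 + 4*r + 4) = (r - 3)*(r + 2)*(r + 2)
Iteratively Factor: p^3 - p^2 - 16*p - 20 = (p + 2)*(p^2 - 3*p - 10) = (p + 2)^2*(p - 5)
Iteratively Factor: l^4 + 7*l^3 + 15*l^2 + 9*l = (l)*(l^3 + 7*l^2 + 15*l + 9) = l*(l + 1)*(l^2 + 6*l + 9) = l*(l + 1)*(l + 3)*(l + 3)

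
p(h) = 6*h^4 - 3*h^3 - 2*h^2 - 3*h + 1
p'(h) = 24*h^3 - 9*h^2 - 4*h - 3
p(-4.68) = 3157.04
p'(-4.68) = -2641.48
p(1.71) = 26.32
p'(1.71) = 83.85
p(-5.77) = 7178.53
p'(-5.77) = -4889.96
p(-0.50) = 2.75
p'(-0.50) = -6.25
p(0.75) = -1.74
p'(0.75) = -0.94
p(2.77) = 266.82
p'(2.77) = 426.96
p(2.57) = 190.90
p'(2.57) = 334.67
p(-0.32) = 1.92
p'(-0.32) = -3.43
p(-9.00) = 41419.00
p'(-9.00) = -18192.00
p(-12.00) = 129349.00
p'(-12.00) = -42723.00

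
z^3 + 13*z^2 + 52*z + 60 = (z + 2)*(z + 5)*(z + 6)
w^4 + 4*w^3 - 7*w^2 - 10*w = w*(w - 2)*(w + 1)*(w + 5)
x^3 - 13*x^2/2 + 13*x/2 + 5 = (x - 5)*(x - 2)*(x + 1/2)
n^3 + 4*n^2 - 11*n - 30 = (n - 3)*(n + 2)*(n + 5)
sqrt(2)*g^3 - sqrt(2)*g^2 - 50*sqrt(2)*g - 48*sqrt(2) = (g - 8)*(g + 6)*(sqrt(2)*g + sqrt(2))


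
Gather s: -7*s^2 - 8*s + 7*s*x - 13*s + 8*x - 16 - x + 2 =-7*s^2 + s*(7*x - 21) + 7*x - 14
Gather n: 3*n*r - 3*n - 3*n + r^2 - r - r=n*(3*r - 6) + r^2 - 2*r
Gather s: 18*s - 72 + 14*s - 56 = 32*s - 128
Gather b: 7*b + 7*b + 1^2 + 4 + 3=14*b + 8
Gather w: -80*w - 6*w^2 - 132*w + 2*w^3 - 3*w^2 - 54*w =2*w^3 - 9*w^2 - 266*w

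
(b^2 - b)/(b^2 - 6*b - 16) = b*(1 - b)/(-b^2 + 6*b + 16)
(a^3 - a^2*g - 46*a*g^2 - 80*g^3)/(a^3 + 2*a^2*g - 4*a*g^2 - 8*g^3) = (a^2 - 3*a*g - 40*g^2)/(a^2 - 4*g^2)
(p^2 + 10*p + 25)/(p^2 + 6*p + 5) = (p + 5)/(p + 1)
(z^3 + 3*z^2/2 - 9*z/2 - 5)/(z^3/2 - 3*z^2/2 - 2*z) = (2*z^2 + z - 10)/(z*(z - 4))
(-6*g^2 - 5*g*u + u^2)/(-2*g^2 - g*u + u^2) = (-6*g + u)/(-2*g + u)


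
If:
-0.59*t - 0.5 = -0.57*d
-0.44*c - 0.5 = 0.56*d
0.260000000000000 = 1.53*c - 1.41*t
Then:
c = -0.83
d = -0.24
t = -1.08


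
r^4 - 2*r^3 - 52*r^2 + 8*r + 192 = (r - 8)*(r - 2)*(r + 2)*(r + 6)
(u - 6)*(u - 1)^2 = u^3 - 8*u^2 + 13*u - 6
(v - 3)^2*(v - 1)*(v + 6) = v^4 - v^3 - 27*v^2 + 81*v - 54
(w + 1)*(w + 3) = w^2 + 4*w + 3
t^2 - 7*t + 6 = (t - 6)*(t - 1)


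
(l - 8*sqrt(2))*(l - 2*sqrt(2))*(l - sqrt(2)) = l^3 - 11*sqrt(2)*l^2 + 52*l - 32*sqrt(2)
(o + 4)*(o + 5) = o^2 + 9*o + 20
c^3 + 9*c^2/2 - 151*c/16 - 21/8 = (c - 7/4)*(c + 1/4)*(c + 6)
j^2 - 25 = (j - 5)*(j + 5)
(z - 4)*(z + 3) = z^2 - z - 12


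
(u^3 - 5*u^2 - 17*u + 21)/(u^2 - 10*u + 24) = (u^3 - 5*u^2 - 17*u + 21)/(u^2 - 10*u + 24)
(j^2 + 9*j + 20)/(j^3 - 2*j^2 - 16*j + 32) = (j + 5)/(j^2 - 6*j + 8)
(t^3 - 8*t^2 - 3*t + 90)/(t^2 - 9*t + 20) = (t^2 - 3*t - 18)/(t - 4)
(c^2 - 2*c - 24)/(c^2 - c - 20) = (c - 6)/(c - 5)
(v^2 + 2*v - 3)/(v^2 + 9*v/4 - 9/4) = 4*(v - 1)/(4*v - 3)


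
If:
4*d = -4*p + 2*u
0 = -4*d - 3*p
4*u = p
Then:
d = 0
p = 0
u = 0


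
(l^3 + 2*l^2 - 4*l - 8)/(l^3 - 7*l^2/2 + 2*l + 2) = 2*(l^2 + 4*l + 4)/(2*l^2 - 3*l - 2)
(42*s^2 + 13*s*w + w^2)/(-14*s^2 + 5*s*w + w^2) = (-6*s - w)/(2*s - w)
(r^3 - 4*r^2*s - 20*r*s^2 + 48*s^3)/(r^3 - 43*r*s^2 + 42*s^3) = (r^2 + 2*r*s - 8*s^2)/(r^2 + 6*r*s - 7*s^2)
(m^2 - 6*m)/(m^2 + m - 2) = m*(m - 6)/(m^2 + m - 2)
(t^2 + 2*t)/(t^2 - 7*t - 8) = t*(t + 2)/(t^2 - 7*t - 8)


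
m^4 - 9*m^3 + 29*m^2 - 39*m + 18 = (m - 3)^2*(m - 2)*(m - 1)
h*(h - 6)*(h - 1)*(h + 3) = h^4 - 4*h^3 - 15*h^2 + 18*h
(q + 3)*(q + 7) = q^2 + 10*q + 21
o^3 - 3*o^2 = o^2*(o - 3)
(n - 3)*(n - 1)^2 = n^3 - 5*n^2 + 7*n - 3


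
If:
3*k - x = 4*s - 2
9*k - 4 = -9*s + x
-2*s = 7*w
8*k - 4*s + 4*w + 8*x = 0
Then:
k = 1/43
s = 252/559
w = -72/559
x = 149/559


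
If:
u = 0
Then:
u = 0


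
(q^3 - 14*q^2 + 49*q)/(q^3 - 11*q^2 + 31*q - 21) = q*(q - 7)/(q^2 - 4*q + 3)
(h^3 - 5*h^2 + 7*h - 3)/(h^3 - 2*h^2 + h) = (h - 3)/h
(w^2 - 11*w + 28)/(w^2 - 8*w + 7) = (w - 4)/(w - 1)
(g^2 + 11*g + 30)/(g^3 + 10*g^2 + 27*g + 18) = (g + 5)/(g^2 + 4*g + 3)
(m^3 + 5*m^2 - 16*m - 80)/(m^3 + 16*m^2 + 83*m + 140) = (m - 4)/(m + 7)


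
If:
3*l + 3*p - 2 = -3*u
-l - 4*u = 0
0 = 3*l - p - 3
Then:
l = 44/45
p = -1/15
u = -11/45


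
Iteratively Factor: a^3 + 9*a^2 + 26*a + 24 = (a + 2)*(a^2 + 7*a + 12) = (a + 2)*(a + 3)*(a + 4)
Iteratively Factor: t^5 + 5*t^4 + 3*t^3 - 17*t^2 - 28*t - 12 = (t - 2)*(t^4 + 7*t^3 + 17*t^2 + 17*t + 6) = (t - 2)*(t + 1)*(t^3 + 6*t^2 + 11*t + 6) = (t - 2)*(t + 1)^2*(t^2 + 5*t + 6) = (t - 2)*(t + 1)^2*(t + 2)*(t + 3)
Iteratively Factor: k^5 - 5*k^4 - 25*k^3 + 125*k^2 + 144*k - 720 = (k - 4)*(k^4 - k^3 - 29*k^2 + 9*k + 180) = (k - 4)*(k + 3)*(k^3 - 4*k^2 - 17*k + 60) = (k - 5)*(k - 4)*(k + 3)*(k^2 + k - 12) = (k - 5)*(k - 4)*(k + 3)*(k + 4)*(k - 3)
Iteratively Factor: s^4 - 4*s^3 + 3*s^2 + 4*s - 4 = (s - 2)*(s^3 - 2*s^2 - s + 2) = (s - 2)*(s + 1)*(s^2 - 3*s + 2) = (s - 2)*(s - 1)*(s + 1)*(s - 2)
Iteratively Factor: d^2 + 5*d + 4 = (d + 1)*(d + 4)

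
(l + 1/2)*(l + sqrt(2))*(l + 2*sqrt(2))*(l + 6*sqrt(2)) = l^4 + l^3/2 + 9*sqrt(2)*l^3 + 9*sqrt(2)*l^2/2 + 40*l^2 + 20*l + 24*sqrt(2)*l + 12*sqrt(2)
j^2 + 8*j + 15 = (j + 3)*(j + 5)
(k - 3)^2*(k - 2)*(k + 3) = k^4 - 5*k^3 - 3*k^2 + 45*k - 54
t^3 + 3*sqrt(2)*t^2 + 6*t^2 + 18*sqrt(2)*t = t*(t + 6)*(t + 3*sqrt(2))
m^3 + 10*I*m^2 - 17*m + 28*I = (m - I)*(m + 4*I)*(m + 7*I)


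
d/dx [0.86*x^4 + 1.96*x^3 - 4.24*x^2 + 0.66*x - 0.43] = 3.44*x^3 + 5.88*x^2 - 8.48*x + 0.66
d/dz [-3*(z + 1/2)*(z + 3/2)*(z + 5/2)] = -9*z^2 - 27*z - 69/4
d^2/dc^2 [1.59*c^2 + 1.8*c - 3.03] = 3.18000000000000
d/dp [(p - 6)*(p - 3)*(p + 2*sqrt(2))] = 3*p^2 - 18*p + 4*sqrt(2)*p - 18*sqrt(2) + 18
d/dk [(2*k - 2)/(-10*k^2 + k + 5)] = 2*(-10*k^2 + k + (k - 1)*(20*k - 1) + 5)/(-10*k^2 + k + 5)^2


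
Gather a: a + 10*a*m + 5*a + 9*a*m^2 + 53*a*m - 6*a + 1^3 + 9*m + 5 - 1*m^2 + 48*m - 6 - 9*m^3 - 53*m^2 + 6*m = a*(9*m^2 + 63*m) - 9*m^3 - 54*m^2 + 63*m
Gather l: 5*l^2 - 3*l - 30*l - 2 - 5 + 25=5*l^2 - 33*l + 18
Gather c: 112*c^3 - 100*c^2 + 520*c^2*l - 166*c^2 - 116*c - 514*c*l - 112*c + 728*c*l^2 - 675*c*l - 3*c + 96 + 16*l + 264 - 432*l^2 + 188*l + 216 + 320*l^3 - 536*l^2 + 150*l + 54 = 112*c^3 + c^2*(520*l - 266) + c*(728*l^2 - 1189*l - 231) + 320*l^3 - 968*l^2 + 354*l + 630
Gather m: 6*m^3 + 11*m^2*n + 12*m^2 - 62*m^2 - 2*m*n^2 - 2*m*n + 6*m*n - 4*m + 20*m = 6*m^3 + m^2*(11*n - 50) + m*(-2*n^2 + 4*n + 16)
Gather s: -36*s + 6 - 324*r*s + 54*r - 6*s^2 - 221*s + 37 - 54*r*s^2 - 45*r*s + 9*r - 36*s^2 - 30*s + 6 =63*r + s^2*(-54*r - 42) + s*(-369*r - 287) + 49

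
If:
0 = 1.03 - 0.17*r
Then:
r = 6.06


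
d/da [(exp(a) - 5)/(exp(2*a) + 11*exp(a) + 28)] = (-(exp(a) - 5)*(2*exp(a) + 11) + exp(2*a) + 11*exp(a) + 28)*exp(a)/(exp(2*a) + 11*exp(a) + 28)^2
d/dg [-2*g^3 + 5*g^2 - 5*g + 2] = -6*g^2 + 10*g - 5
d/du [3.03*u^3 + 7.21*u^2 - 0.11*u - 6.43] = 9.09*u^2 + 14.42*u - 0.11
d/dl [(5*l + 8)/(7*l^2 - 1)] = (35*l^2 - 14*l*(5*l + 8) - 5)/(7*l^2 - 1)^2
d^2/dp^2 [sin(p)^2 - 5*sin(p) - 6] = 5*sin(p) + 2*cos(2*p)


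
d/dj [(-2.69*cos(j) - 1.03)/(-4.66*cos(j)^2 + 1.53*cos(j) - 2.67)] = (12.5354*cos(j)^2 + 9.5996*cos(j) - 8.7582)*sin(j)/(21.7156*cos(j)^4 - 14.2596*cos(j)^3 + 27.2253*cos(j)^2 - 8.1702*cos(j) + 7.1289)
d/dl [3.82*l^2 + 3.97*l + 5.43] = 7.64*l + 3.97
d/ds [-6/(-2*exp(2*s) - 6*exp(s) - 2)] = (-6*exp(s) - 9)*exp(s)/(exp(2*s) + 3*exp(s) + 1)^2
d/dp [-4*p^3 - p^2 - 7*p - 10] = -12*p^2 - 2*p - 7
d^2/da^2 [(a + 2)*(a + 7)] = 2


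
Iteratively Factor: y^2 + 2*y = (y + 2)*(y)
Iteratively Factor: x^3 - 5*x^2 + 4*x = (x)*(x^2 - 5*x + 4) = x*(x - 4)*(x - 1)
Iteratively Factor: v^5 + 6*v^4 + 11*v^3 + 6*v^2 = (v + 3)*(v^4 + 3*v^3 + 2*v^2) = v*(v + 3)*(v^3 + 3*v^2 + 2*v) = v*(v + 2)*(v + 3)*(v^2 + v) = v*(v + 1)*(v + 2)*(v + 3)*(v)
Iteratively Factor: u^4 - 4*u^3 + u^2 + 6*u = (u - 3)*(u^3 - u^2 - 2*u) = (u - 3)*(u - 2)*(u^2 + u) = u*(u - 3)*(u - 2)*(u + 1)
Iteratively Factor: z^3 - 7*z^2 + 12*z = (z)*(z^2 - 7*z + 12) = z*(z - 3)*(z - 4)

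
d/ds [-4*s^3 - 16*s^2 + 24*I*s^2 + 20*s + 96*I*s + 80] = -12*s^2 + s*(-32 + 48*I) + 20 + 96*I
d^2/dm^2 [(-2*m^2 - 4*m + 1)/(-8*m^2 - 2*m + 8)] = (56*m^3 + 48*m^2 + 180*m + 31)/(64*m^6 + 48*m^5 - 180*m^4 - 95*m^3 + 180*m^2 + 48*m - 64)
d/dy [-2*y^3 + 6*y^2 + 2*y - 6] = -6*y^2 + 12*y + 2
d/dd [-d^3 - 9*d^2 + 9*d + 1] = -3*d^2 - 18*d + 9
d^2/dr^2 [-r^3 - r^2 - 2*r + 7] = -6*r - 2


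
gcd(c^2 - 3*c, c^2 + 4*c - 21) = c - 3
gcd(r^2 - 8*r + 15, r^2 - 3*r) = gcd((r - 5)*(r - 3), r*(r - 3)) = r - 3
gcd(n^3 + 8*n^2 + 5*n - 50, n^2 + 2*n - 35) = 1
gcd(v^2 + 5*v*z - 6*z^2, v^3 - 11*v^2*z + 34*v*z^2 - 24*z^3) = -v + z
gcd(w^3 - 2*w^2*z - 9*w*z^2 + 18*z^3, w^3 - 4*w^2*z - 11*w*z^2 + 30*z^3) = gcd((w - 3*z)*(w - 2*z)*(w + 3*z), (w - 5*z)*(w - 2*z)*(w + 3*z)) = -w^2 - w*z + 6*z^2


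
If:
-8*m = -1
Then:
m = 1/8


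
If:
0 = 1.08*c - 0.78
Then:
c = 0.72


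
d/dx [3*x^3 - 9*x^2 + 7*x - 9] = 9*x^2 - 18*x + 7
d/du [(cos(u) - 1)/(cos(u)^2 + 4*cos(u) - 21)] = (cos(u)^2 - 2*cos(u) + 17)*sin(u)/(cos(u)^2 + 4*cos(u) - 21)^2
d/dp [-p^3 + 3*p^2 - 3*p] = -3*p^2 + 6*p - 3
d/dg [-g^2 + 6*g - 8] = 6 - 2*g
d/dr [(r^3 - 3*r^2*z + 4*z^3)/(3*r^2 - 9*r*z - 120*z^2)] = (r*(-r + 2*z)*(-r^2 + 3*r*z + 40*z^2) - (2*r - 3*z)*(r^3 - 3*r^2*z + 4*z^3)/3)/(-r^2 + 3*r*z + 40*z^2)^2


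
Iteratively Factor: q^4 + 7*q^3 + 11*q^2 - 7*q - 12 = (q + 4)*(q^3 + 3*q^2 - q - 3) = (q + 3)*(q + 4)*(q^2 - 1) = (q + 1)*(q + 3)*(q + 4)*(q - 1)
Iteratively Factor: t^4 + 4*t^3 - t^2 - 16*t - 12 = (t + 2)*(t^3 + 2*t^2 - 5*t - 6) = (t + 2)*(t + 3)*(t^2 - t - 2) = (t + 1)*(t + 2)*(t + 3)*(t - 2)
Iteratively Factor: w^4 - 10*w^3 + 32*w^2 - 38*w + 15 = (w - 5)*(w^3 - 5*w^2 + 7*w - 3) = (w - 5)*(w - 1)*(w^2 - 4*w + 3) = (w - 5)*(w - 1)^2*(w - 3)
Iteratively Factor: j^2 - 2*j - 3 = (j - 3)*(j + 1)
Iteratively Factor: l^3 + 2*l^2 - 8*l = (l - 2)*(l^2 + 4*l) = l*(l - 2)*(l + 4)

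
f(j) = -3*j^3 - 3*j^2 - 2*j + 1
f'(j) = -9*j^2 - 6*j - 2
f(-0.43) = 1.54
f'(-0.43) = -1.08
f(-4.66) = 248.76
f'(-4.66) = -169.48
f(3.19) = -133.29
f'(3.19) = -112.72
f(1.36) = -14.82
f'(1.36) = -26.81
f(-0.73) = 2.03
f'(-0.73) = -2.42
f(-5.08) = 327.03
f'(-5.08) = -203.78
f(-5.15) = 341.51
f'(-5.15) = -209.80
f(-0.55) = 1.69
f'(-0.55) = -1.42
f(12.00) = -5639.00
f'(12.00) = -1370.00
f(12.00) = -5639.00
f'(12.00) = -1370.00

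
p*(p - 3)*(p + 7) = p^3 + 4*p^2 - 21*p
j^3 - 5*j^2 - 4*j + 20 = (j - 5)*(j - 2)*(j + 2)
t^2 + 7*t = t*(t + 7)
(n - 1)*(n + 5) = n^2 + 4*n - 5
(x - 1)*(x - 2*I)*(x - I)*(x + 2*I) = x^4 - x^3 - I*x^3 + 4*x^2 + I*x^2 - 4*x - 4*I*x + 4*I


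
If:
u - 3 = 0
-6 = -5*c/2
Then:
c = 12/5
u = 3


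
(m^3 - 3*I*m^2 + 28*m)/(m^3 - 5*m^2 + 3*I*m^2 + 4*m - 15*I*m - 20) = m*(m - 7*I)/(m^2 - m*(5 + I) + 5*I)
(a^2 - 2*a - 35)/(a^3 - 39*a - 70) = 1/(a + 2)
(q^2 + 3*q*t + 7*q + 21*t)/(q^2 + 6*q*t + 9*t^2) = (q + 7)/(q + 3*t)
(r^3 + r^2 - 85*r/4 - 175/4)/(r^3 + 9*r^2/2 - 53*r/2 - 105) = (r + 5/2)/(r + 6)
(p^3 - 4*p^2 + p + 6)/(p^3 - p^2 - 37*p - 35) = (p^2 - 5*p + 6)/(p^2 - 2*p - 35)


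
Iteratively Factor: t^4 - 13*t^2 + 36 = (t - 3)*(t^3 + 3*t^2 - 4*t - 12) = (t - 3)*(t + 3)*(t^2 - 4) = (t - 3)*(t - 2)*(t + 3)*(t + 2)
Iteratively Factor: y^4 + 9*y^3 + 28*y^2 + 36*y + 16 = (y + 4)*(y^3 + 5*y^2 + 8*y + 4) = (y + 1)*(y + 4)*(y^2 + 4*y + 4) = (y + 1)*(y + 2)*(y + 4)*(y + 2)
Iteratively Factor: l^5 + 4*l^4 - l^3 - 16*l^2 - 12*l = (l + 3)*(l^4 + l^3 - 4*l^2 - 4*l) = l*(l + 3)*(l^3 + l^2 - 4*l - 4) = l*(l + 2)*(l + 3)*(l^2 - l - 2) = l*(l - 2)*(l + 2)*(l + 3)*(l + 1)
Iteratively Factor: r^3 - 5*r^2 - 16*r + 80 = (r - 5)*(r^2 - 16) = (r - 5)*(r + 4)*(r - 4)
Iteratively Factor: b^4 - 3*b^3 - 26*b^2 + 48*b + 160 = (b - 5)*(b^3 + 2*b^2 - 16*b - 32) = (b - 5)*(b - 4)*(b^2 + 6*b + 8) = (b - 5)*(b - 4)*(b + 2)*(b + 4)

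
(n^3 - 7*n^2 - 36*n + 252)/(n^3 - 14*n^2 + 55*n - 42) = (n + 6)/(n - 1)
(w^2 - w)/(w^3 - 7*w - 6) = w*(1 - w)/(-w^3 + 7*w + 6)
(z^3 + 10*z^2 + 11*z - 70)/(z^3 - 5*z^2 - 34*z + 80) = (z + 7)/(z - 8)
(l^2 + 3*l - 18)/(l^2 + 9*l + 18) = (l - 3)/(l + 3)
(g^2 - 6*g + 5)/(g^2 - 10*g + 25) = (g - 1)/(g - 5)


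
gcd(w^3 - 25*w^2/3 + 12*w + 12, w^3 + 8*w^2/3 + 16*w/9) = 1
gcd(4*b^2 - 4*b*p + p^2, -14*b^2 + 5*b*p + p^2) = -2*b + p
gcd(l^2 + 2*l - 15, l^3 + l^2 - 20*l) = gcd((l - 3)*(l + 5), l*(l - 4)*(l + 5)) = l + 5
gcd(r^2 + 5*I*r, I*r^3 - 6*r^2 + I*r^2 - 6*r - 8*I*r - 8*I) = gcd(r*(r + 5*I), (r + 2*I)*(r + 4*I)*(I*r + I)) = 1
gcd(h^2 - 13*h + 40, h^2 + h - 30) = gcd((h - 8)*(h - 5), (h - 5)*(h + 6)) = h - 5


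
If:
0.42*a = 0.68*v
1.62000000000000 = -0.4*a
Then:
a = -4.05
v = -2.50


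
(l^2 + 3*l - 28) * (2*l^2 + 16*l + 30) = 2*l^4 + 22*l^3 + 22*l^2 - 358*l - 840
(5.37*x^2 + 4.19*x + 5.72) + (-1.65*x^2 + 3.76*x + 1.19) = 3.72*x^2 + 7.95*x + 6.91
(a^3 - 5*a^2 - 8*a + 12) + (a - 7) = a^3 - 5*a^2 - 7*a + 5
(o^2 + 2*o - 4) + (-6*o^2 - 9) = -5*o^2 + 2*o - 13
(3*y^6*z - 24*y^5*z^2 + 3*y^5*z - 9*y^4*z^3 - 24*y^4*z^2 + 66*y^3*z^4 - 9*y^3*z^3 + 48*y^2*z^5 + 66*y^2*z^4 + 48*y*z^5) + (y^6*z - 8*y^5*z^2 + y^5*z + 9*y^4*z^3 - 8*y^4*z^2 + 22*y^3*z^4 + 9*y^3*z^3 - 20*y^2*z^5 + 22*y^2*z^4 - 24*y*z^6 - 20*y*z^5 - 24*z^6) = 4*y^6*z - 32*y^5*z^2 + 4*y^5*z - 32*y^4*z^2 + 88*y^3*z^4 + 28*y^2*z^5 + 88*y^2*z^4 - 24*y*z^6 + 28*y*z^5 - 24*z^6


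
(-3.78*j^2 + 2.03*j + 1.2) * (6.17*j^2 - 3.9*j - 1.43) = -23.3226*j^4 + 27.2671*j^3 + 4.8924*j^2 - 7.5829*j - 1.716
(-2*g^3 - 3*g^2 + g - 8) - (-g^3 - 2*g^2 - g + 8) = -g^3 - g^2 + 2*g - 16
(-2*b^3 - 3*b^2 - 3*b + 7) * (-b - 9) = 2*b^4 + 21*b^3 + 30*b^2 + 20*b - 63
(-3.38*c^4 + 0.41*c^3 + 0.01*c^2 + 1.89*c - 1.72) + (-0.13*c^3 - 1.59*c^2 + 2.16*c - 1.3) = -3.38*c^4 + 0.28*c^3 - 1.58*c^2 + 4.05*c - 3.02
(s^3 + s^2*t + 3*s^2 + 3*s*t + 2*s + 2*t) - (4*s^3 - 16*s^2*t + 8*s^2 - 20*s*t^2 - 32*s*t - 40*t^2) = -3*s^3 + 17*s^2*t - 5*s^2 + 20*s*t^2 + 35*s*t + 2*s + 40*t^2 + 2*t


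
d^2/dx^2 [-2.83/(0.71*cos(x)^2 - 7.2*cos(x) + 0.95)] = (5.706412*(1 - cos(x)^2)^2 - 43.40088*cos(x)^3 + 141.925066*cos(x)^2 + 106.15896*cos(x) - 295.303142)/(0.71*cos(x)^2 - 7.2*cos(x) + 0.95)^3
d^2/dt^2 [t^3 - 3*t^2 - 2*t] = 6*t - 6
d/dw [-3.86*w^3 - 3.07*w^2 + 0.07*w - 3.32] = -11.58*w^2 - 6.14*w + 0.07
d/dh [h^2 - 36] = 2*h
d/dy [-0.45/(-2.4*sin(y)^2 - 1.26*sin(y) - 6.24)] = -(2.16*sin(y) + 0.567)*cos(y)/(2.4*sin(y)^2 + 1.26*sin(y) + 6.24)^2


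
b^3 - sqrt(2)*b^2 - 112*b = b*(b - 8*sqrt(2))*(b + 7*sqrt(2))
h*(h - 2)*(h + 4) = h^3 + 2*h^2 - 8*h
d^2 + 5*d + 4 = (d + 1)*(d + 4)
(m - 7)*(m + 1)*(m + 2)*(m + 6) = m^4 + 2*m^3 - 43*m^2 - 128*m - 84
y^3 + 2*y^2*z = y^2*(y + 2*z)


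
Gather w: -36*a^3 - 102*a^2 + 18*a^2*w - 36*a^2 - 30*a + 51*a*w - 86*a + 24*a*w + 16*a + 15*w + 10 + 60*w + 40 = -36*a^3 - 138*a^2 - 100*a + w*(18*a^2 + 75*a + 75) + 50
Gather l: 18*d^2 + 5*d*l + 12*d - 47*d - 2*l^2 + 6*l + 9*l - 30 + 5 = 18*d^2 - 35*d - 2*l^2 + l*(5*d + 15) - 25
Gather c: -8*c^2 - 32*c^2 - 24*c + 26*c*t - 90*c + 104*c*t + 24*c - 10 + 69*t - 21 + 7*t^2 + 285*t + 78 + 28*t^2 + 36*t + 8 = -40*c^2 + c*(130*t - 90) + 35*t^2 + 390*t + 55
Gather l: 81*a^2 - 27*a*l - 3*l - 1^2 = 81*a^2 + l*(-27*a - 3) - 1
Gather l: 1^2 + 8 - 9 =0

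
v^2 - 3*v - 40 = (v - 8)*(v + 5)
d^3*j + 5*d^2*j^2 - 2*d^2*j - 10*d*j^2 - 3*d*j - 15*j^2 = (d - 3)*(d + 5*j)*(d*j + j)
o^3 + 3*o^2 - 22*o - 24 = (o - 4)*(o + 1)*(o + 6)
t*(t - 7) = t^2 - 7*t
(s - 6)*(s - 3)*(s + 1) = s^3 - 8*s^2 + 9*s + 18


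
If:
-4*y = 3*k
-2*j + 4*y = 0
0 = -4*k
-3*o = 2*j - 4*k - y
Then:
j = 0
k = 0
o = 0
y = 0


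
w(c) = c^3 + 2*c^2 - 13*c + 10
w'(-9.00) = 194.00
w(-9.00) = -440.00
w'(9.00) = 266.00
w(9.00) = 784.00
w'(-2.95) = 1.31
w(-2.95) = 40.08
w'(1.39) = -1.64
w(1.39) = -1.52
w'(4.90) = 78.63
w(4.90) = 111.97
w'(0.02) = -12.92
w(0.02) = 9.74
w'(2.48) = 15.37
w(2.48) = 5.31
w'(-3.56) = 10.78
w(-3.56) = 36.51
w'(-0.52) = -14.27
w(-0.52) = 17.16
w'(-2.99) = 1.86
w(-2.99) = 40.02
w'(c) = 3*c^2 + 4*c - 13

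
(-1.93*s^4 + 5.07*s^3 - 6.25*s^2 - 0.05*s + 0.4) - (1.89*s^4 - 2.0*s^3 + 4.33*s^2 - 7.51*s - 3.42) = -3.82*s^4 + 7.07*s^3 - 10.58*s^2 + 7.46*s + 3.82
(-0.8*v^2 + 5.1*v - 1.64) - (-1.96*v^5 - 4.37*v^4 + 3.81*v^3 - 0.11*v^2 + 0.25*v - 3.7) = 1.96*v^5 + 4.37*v^4 - 3.81*v^3 - 0.69*v^2 + 4.85*v + 2.06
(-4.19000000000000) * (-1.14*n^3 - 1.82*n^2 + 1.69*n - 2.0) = 4.7766*n^3 + 7.6258*n^2 - 7.0811*n + 8.38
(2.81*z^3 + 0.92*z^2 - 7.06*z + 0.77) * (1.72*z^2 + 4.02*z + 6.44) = 4.8332*z^5 + 12.8786*z^4 + 9.6516*z^3 - 21.132*z^2 - 42.371*z + 4.9588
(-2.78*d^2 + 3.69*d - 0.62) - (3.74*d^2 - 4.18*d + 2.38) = -6.52*d^2 + 7.87*d - 3.0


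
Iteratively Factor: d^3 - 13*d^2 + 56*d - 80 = (d - 4)*(d^2 - 9*d + 20) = (d - 5)*(d - 4)*(d - 4)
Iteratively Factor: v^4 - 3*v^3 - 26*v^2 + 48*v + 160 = (v - 5)*(v^3 + 2*v^2 - 16*v - 32) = (v - 5)*(v + 4)*(v^2 - 2*v - 8) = (v - 5)*(v + 2)*(v + 4)*(v - 4)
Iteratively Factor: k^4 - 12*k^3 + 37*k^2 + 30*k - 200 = (k - 5)*(k^3 - 7*k^2 + 2*k + 40) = (k - 5)^2*(k^2 - 2*k - 8) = (k - 5)^2*(k + 2)*(k - 4)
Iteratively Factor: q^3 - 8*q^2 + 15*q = (q - 5)*(q^2 - 3*q) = (q - 5)*(q - 3)*(q)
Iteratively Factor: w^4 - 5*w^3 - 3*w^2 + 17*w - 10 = (w + 2)*(w^3 - 7*w^2 + 11*w - 5) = (w - 5)*(w + 2)*(w^2 - 2*w + 1) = (w - 5)*(w - 1)*(w + 2)*(w - 1)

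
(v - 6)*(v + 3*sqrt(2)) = v^2 - 6*v + 3*sqrt(2)*v - 18*sqrt(2)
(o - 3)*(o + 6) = o^2 + 3*o - 18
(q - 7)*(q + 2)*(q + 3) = q^3 - 2*q^2 - 29*q - 42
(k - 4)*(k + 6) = k^2 + 2*k - 24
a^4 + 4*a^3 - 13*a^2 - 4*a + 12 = (a - 2)*(a - 1)*(a + 1)*(a + 6)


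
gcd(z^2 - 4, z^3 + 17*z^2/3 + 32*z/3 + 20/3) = z + 2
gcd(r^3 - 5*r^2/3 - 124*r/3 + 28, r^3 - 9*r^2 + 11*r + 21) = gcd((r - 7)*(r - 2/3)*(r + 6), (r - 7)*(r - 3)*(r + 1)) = r - 7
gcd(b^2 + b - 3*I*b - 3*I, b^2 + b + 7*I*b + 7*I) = b + 1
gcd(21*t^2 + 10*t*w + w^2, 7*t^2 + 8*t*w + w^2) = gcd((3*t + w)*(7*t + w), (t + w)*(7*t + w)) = 7*t + w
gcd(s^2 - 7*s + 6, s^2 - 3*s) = 1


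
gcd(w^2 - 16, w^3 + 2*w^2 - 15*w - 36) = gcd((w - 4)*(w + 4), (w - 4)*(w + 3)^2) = w - 4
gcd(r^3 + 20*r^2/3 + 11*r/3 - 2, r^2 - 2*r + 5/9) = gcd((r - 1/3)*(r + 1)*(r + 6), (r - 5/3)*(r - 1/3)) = r - 1/3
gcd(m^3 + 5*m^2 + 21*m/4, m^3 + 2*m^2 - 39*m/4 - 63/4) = m^2 + 5*m + 21/4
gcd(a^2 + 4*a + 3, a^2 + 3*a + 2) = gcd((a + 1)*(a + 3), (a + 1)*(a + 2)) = a + 1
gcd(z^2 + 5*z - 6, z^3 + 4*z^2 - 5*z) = z - 1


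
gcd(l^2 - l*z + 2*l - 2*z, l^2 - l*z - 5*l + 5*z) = -l + z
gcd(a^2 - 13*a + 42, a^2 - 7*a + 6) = a - 6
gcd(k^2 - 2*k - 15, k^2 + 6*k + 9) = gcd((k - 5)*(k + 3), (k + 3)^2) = k + 3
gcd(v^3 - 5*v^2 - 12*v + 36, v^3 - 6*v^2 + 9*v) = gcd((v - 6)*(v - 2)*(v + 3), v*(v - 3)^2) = 1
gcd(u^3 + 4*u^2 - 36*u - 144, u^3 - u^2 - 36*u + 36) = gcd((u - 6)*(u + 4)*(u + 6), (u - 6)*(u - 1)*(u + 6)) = u^2 - 36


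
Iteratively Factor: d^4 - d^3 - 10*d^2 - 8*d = (d)*(d^3 - d^2 - 10*d - 8) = d*(d + 1)*(d^2 - 2*d - 8) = d*(d - 4)*(d + 1)*(d + 2)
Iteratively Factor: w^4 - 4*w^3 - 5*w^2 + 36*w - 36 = (w - 3)*(w^3 - w^2 - 8*w + 12) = (w - 3)*(w - 2)*(w^2 + w - 6) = (w - 3)*(w - 2)*(w + 3)*(w - 2)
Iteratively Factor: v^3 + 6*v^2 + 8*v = (v + 2)*(v^2 + 4*v) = v*(v + 2)*(v + 4)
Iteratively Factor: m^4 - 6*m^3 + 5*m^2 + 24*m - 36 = (m - 3)*(m^3 - 3*m^2 - 4*m + 12) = (m - 3)^2*(m^2 - 4) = (m - 3)^2*(m - 2)*(m + 2)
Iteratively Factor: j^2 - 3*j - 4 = (j - 4)*(j + 1)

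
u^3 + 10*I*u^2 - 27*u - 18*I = (u + I)*(u + 3*I)*(u + 6*I)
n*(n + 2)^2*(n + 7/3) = n^4 + 19*n^3/3 + 40*n^2/3 + 28*n/3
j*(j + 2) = j^2 + 2*j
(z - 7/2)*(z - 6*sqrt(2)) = z^2 - 6*sqrt(2)*z - 7*z/2 + 21*sqrt(2)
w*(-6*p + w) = -6*p*w + w^2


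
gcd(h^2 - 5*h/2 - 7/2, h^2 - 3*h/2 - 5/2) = h + 1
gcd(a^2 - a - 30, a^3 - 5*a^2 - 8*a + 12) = a - 6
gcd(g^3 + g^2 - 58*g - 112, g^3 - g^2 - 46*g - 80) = g^2 - 6*g - 16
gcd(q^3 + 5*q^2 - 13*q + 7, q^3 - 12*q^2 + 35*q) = 1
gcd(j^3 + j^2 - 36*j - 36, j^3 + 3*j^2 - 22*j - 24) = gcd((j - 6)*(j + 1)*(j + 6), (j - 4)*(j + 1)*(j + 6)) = j^2 + 7*j + 6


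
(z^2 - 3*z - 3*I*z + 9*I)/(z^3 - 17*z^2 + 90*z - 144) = (z - 3*I)/(z^2 - 14*z + 48)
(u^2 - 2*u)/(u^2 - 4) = u/(u + 2)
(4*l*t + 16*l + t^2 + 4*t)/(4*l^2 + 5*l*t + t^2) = (t + 4)/(l + t)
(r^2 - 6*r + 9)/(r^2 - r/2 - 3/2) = 2*(-r^2 + 6*r - 9)/(-2*r^2 + r + 3)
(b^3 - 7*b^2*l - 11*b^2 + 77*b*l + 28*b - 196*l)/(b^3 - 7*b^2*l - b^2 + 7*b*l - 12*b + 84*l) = (b - 7)/(b + 3)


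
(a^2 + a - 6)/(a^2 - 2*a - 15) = (a - 2)/(a - 5)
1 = 1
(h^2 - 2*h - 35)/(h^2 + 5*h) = (h - 7)/h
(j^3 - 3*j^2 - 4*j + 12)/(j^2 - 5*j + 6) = j + 2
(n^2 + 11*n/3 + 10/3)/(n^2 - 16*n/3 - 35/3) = (n + 2)/(n - 7)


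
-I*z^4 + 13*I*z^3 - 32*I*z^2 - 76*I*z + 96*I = (z - 8)*(z - 6)*(z + 2)*(-I*z + I)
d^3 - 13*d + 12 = (d - 3)*(d - 1)*(d + 4)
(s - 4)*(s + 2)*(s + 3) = s^3 + s^2 - 14*s - 24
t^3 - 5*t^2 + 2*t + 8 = (t - 4)*(t - 2)*(t + 1)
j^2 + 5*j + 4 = (j + 1)*(j + 4)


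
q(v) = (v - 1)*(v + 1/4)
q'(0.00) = -0.75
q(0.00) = -0.25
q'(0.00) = -0.75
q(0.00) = -0.25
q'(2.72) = 4.69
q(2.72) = 5.11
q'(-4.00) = -8.75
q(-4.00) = 18.75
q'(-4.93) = -10.61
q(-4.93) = 27.75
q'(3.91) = 7.07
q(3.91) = 12.11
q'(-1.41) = -3.57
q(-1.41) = 2.80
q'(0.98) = 1.21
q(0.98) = -0.02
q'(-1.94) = -4.63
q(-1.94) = 4.97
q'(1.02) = 1.29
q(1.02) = 0.03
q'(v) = 2*v - 3/4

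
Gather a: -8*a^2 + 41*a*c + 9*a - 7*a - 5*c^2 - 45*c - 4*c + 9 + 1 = -8*a^2 + a*(41*c + 2) - 5*c^2 - 49*c + 10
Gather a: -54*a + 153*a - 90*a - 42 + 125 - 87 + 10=9*a + 6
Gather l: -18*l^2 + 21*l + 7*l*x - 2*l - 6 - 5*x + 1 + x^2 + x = -18*l^2 + l*(7*x + 19) + x^2 - 4*x - 5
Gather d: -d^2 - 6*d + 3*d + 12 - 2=-d^2 - 3*d + 10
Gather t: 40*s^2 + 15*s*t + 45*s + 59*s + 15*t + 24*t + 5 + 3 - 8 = 40*s^2 + 104*s + t*(15*s + 39)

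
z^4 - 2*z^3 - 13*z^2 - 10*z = z*(z - 5)*(z + 1)*(z + 2)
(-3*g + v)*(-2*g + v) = 6*g^2 - 5*g*v + v^2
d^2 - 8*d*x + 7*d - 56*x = (d + 7)*(d - 8*x)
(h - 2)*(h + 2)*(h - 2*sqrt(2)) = h^3 - 2*sqrt(2)*h^2 - 4*h + 8*sqrt(2)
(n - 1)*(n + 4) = n^2 + 3*n - 4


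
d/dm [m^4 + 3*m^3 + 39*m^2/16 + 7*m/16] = 4*m^3 + 9*m^2 + 39*m/8 + 7/16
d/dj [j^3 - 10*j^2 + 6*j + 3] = 3*j^2 - 20*j + 6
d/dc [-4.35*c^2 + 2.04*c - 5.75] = 2.04 - 8.7*c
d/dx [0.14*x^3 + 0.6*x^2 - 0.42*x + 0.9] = 0.42*x^2 + 1.2*x - 0.42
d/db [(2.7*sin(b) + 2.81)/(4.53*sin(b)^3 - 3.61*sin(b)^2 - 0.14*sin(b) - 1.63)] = (-24.462*sin(b)^3 - 28.4409*sin(b)^2 + 20.2882*sin(b) - 4.0076)*cos(b)/(20.5209*sin(b)^6 - 32.7066*sin(b)^5 + 11.7637*sin(b)^4 - 13.757*sin(b)^3 + 11.7882*sin(b)^2 + 0.4564*sin(b) + 2.6569)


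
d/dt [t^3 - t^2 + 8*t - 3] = 3*t^2 - 2*t + 8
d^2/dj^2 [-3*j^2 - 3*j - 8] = -6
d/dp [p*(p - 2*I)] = 2*p - 2*I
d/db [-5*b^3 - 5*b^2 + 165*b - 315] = -15*b^2 - 10*b + 165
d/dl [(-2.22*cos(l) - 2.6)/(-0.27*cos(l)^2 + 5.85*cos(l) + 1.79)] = (0.5994*cos(l)^2 + 1.404*cos(l) - 11.2362)*sin(l)/(0.0729*cos(l)^4 - 3.159*cos(l)^3 + 33.2559*cos(l)^2 + 20.943*cos(l) + 3.2041)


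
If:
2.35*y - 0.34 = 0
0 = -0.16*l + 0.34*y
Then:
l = 0.31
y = 0.14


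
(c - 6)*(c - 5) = c^2 - 11*c + 30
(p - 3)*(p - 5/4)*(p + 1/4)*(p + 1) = p^4 - 3*p^3 - 21*p^2/16 + 29*p/8 + 15/16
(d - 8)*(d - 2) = d^2 - 10*d + 16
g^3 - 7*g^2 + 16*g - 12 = (g - 3)*(g - 2)^2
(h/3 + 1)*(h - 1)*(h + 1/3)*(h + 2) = h^4/3 + 13*h^3/9 + 7*h^2/9 - 17*h/9 - 2/3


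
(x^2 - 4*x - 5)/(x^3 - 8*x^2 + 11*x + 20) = 1/(x - 4)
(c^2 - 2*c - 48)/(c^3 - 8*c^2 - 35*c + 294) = (c - 8)/(c^2 - 14*c + 49)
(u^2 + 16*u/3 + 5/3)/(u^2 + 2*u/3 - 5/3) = (3*u^2 + 16*u + 5)/(3*u^2 + 2*u - 5)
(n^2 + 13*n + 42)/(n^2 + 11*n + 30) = (n + 7)/(n + 5)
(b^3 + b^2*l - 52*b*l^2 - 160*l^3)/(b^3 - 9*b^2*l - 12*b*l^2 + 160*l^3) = (b + 5*l)/(b - 5*l)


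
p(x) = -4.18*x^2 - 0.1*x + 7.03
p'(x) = -8.36*x - 0.1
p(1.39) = -1.19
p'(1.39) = -11.72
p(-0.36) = 6.52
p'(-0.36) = 2.91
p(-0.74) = 4.82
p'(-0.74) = 6.09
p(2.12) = -11.97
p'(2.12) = -17.82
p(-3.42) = -41.52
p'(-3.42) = 28.49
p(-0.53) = 5.91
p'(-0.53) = 4.33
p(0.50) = 5.94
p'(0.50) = -4.28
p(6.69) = -180.72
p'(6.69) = -56.03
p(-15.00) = -931.97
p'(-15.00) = 125.30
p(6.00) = -144.05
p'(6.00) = -50.26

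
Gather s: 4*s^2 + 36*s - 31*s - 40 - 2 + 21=4*s^2 + 5*s - 21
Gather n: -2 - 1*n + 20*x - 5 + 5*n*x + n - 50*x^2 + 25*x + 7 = 5*n*x - 50*x^2 + 45*x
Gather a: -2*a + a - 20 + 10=-a - 10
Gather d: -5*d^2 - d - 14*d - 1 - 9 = -5*d^2 - 15*d - 10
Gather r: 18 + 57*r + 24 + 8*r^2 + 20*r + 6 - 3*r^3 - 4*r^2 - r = -3*r^3 + 4*r^2 + 76*r + 48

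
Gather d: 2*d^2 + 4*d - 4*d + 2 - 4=2*d^2 - 2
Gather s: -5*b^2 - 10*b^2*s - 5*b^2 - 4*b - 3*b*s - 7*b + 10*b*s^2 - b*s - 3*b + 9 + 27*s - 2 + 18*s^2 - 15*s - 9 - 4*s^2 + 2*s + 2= -10*b^2 - 14*b + s^2*(10*b + 14) + s*(-10*b^2 - 4*b + 14)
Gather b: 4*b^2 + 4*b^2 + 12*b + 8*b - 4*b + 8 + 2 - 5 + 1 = 8*b^2 + 16*b + 6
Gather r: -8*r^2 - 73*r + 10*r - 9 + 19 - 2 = -8*r^2 - 63*r + 8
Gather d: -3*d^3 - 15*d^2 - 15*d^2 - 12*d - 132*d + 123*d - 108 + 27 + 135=-3*d^3 - 30*d^2 - 21*d + 54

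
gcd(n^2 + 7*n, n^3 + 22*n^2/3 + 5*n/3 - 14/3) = n + 7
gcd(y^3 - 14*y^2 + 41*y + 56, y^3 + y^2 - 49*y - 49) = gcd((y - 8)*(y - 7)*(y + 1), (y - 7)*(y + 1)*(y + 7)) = y^2 - 6*y - 7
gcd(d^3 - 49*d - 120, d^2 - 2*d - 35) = d + 5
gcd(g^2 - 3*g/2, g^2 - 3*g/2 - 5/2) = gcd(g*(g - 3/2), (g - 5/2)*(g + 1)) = 1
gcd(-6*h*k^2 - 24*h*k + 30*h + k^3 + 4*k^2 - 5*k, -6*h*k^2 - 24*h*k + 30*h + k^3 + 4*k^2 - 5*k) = 6*h*k^2 + 24*h*k - 30*h - k^3 - 4*k^2 + 5*k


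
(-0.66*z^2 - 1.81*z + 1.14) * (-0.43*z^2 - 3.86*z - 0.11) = 0.2838*z^4 + 3.3259*z^3 + 6.569*z^2 - 4.2013*z - 0.1254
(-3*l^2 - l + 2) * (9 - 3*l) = 9*l^3 - 24*l^2 - 15*l + 18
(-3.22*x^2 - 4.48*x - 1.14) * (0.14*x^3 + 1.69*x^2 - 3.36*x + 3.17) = -0.4508*x^5 - 6.069*x^4 + 3.0884*x^3 + 2.9188*x^2 - 10.3712*x - 3.6138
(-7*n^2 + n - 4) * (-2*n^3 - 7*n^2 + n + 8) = 14*n^5 + 47*n^4 - 6*n^3 - 27*n^2 + 4*n - 32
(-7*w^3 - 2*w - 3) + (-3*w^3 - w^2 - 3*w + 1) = -10*w^3 - w^2 - 5*w - 2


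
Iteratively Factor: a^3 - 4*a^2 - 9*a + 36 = (a + 3)*(a^2 - 7*a + 12) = (a - 4)*(a + 3)*(a - 3)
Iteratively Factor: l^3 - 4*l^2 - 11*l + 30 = (l + 3)*(l^2 - 7*l + 10) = (l - 2)*(l + 3)*(l - 5)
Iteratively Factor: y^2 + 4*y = (y + 4)*(y)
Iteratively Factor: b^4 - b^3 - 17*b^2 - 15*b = (b)*(b^3 - b^2 - 17*b - 15) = b*(b - 5)*(b^2 + 4*b + 3) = b*(b - 5)*(b + 3)*(b + 1)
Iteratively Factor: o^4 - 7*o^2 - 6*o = (o)*(o^3 - 7*o - 6) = o*(o - 3)*(o^2 + 3*o + 2) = o*(o - 3)*(o + 2)*(o + 1)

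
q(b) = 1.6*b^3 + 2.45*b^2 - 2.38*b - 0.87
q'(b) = 4.8*b^2 + 4.9*b - 2.38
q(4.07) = 137.90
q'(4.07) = 97.07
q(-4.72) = -103.30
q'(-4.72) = 81.43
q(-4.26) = -69.96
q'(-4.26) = 63.85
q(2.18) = 22.16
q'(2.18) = 31.11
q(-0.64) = 1.24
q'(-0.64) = -3.55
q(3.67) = 102.48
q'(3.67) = 80.25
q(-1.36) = 2.87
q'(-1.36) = -0.17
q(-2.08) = 0.28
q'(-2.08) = 8.19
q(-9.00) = -947.40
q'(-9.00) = 342.32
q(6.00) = 418.65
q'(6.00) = 199.82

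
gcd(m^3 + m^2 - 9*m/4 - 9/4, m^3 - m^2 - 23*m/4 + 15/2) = m - 3/2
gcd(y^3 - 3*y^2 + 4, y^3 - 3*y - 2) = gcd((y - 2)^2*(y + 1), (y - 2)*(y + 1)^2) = y^2 - y - 2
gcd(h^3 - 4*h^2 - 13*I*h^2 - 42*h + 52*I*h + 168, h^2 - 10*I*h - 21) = h - 7*I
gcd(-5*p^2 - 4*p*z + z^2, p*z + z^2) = p + z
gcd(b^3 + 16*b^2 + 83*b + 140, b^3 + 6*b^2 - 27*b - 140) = b^2 + 11*b + 28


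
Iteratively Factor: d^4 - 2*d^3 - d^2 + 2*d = (d - 1)*(d^3 - d^2 - 2*d) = (d - 2)*(d - 1)*(d^2 + d) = d*(d - 2)*(d - 1)*(d + 1)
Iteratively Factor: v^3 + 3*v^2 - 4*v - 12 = (v + 2)*(v^2 + v - 6) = (v + 2)*(v + 3)*(v - 2)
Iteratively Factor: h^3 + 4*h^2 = (h)*(h^2 + 4*h) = h*(h + 4)*(h)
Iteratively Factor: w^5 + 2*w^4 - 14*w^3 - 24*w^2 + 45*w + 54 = (w - 3)*(w^4 + 5*w^3 + w^2 - 21*w - 18) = (w - 3)*(w + 1)*(w^3 + 4*w^2 - 3*w - 18) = (w - 3)*(w + 1)*(w + 3)*(w^2 + w - 6) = (w - 3)*(w - 2)*(w + 1)*(w + 3)*(w + 3)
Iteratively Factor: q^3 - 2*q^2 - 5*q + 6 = (q - 1)*(q^2 - q - 6) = (q - 1)*(q + 2)*(q - 3)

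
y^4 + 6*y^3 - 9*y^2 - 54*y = y*(y - 3)*(y + 3)*(y + 6)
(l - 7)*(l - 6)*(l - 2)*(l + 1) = l^4 - 14*l^3 + 53*l^2 - 16*l - 84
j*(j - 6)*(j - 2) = j^3 - 8*j^2 + 12*j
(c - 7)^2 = c^2 - 14*c + 49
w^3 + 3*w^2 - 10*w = w*(w - 2)*(w + 5)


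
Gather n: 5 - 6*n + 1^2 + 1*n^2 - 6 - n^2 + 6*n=0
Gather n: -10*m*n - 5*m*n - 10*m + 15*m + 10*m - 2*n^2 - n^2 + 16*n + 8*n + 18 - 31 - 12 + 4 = 15*m - 3*n^2 + n*(24 - 15*m) - 21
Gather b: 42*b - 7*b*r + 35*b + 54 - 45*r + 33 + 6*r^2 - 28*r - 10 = b*(77 - 7*r) + 6*r^2 - 73*r + 77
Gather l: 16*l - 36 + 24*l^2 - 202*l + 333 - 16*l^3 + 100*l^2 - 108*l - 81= -16*l^3 + 124*l^2 - 294*l + 216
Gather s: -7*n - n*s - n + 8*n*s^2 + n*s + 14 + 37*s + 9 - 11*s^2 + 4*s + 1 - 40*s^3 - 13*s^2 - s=-8*n - 40*s^3 + s^2*(8*n - 24) + 40*s + 24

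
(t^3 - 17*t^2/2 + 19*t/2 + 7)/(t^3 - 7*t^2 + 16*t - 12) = (2*t^2 - 13*t - 7)/(2*(t^2 - 5*t + 6))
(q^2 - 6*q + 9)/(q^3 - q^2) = (q^2 - 6*q + 9)/(q^2*(q - 1))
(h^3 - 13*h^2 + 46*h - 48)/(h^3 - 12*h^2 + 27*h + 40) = (h^2 - 5*h + 6)/(h^2 - 4*h - 5)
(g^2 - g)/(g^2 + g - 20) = g*(g - 1)/(g^2 + g - 20)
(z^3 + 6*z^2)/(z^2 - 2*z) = z*(z + 6)/(z - 2)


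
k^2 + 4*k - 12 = (k - 2)*(k + 6)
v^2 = v^2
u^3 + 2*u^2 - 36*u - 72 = (u - 6)*(u + 2)*(u + 6)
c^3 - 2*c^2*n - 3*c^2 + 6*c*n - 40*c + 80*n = (c - 8)*(c + 5)*(c - 2*n)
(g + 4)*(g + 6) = g^2 + 10*g + 24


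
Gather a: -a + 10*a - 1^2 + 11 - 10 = 9*a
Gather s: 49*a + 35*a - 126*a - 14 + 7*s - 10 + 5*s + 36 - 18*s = -42*a - 6*s + 12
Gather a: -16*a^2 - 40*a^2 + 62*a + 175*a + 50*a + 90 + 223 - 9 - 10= -56*a^2 + 287*a + 294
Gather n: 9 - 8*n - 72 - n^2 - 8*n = -n^2 - 16*n - 63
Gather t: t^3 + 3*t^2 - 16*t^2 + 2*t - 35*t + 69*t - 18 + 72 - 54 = t^3 - 13*t^2 + 36*t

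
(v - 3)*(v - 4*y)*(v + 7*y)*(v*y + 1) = v^4*y + 3*v^3*y^2 - 3*v^3*y + v^3 - 28*v^2*y^3 - 9*v^2*y^2 + 3*v^2*y - 3*v^2 + 84*v*y^3 - 28*v*y^2 - 9*v*y + 84*y^2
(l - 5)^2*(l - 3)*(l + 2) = l^4 - 11*l^3 + 29*l^2 + 35*l - 150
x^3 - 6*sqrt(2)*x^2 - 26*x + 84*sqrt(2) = (x - 7*sqrt(2))*(x - 2*sqrt(2))*(x + 3*sqrt(2))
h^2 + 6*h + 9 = (h + 3)^2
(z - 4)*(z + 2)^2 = z^3 - 12*z - 16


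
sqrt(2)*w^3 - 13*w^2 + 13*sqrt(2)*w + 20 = (w - 5*sqrt(2))*(w - 2*sqrt(2))*(sqrt(2)*w + 1)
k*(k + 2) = k^2 + 2*k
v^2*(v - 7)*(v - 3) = v^4 - 10*v^3 + 21*v^2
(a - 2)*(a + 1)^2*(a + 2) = a^4 + 2*a^3 - 3*a^2 - 8*a - 4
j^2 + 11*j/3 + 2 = (j + 2/3)*(j + 3)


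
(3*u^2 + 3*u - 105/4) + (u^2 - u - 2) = 4*u^2 + 2*u - 113/4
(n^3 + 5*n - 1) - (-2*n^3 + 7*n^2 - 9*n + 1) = 3*n^3 - 7*n^2 + 14*n - 2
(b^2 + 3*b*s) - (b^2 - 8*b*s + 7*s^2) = 11*b*s - 7*s^2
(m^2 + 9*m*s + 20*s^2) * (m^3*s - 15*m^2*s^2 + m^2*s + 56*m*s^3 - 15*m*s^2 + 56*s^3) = m^5*s - 6*m^4*s^2 + m^4*s - 59*m^3*s^3 - 6*m^3*s^2 + 204*m^2*s^4 - 59*m^2*s^3 + 1120*m*s^5 + 204*m*s^4 + 1120*s^5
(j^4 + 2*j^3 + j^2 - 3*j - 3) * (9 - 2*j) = -2*j^5 + 5*j^4 + 16*j^3 + 15*j^2 - 21*j - 27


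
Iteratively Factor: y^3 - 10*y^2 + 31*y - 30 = (y - 2)*(y^2 - 8*y + 15) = (y - 5)*(y - 2)*(y - 3)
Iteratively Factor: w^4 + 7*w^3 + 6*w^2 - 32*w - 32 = (w + 4)*(w^3 + 3*w^2 - 6*w - 8) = (w - 2)*(w + 4)*(w^2 + 5*w + 4) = (w - 2)*(w + 1)*(w + 4)*(w + 4)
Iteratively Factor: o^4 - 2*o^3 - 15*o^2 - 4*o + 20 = (o - 5)*(o^3 + 3*o^2 - 4) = (o - 5)*(o + 2)*(o^2 + o - 2) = (o - 5)*(o - 1)*(o + 2)*(o + 2)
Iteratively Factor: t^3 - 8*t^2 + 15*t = (t)*(t^2 - 8*t + 15) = t*(t - 5)*(t - 3)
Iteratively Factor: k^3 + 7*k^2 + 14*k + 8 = (k + 2)*(k^2 + 5*k + 4) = (k + 1)*(k + 2)*(k + 4)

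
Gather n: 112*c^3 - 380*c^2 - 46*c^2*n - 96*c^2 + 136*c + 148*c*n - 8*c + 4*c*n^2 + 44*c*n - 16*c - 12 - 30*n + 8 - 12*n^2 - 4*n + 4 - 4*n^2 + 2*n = 112*c^3 - 476*c^2 + 112*c + n^2*(4*c - 16) + n*(-46*c^2 + 192*c - 32)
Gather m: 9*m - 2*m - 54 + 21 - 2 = 7*m - 35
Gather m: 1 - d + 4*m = -d + 4*m + 1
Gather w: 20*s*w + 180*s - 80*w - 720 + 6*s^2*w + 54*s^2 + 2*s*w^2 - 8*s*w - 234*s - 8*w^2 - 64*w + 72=54*s^2 - 54*s + w^2*(2*s - 8) + w*(6*s^2 + 12*s - 144) - 648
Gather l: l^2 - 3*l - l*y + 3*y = l^2 + l*(-y - 3) + 3*y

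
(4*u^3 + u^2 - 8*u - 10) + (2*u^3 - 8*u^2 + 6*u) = 6*u^3 - 7*u^2 - 2*u - 10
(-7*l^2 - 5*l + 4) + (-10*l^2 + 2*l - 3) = -17*l^2 - 3*l + 1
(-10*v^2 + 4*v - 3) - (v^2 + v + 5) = -11*v^2 + 3*v - 8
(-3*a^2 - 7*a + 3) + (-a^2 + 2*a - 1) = -4*a^2 - 5*a + 2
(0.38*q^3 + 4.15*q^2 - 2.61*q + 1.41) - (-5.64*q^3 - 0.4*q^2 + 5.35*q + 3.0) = 6.02*q^3 + 4.55*q^2 - 7.96*q - 1.59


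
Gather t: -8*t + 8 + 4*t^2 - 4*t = 4*t^2 - 12*t + 8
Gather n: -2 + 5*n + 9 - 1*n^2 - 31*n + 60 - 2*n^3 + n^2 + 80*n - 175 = -2*n^3 + 54*n - 108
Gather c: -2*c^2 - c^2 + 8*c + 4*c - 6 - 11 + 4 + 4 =-3*c^2 + 12*c - 9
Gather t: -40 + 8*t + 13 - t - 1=7*t - 28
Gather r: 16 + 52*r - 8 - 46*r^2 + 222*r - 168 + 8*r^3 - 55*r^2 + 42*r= 8*r^3 - 101*r^2 + 316*r - 160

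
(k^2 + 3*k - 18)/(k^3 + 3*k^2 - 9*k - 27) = (k + 6)/(k^2 + 6*k + 9)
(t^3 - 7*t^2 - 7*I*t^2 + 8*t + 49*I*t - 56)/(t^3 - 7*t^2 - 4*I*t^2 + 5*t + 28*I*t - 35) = (t - 8*I)/(t - 5*I)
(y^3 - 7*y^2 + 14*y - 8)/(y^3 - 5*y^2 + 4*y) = (y - 2)/y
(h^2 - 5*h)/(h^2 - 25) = h/(h + 5)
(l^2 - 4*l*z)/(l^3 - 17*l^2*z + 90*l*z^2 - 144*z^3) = l*(l - 4*z)/(l^3 - 17*l^2*z + 90*l*z^2 - 144*z^3)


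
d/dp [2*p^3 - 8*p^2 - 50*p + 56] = 6*p^2 - 16*p - 50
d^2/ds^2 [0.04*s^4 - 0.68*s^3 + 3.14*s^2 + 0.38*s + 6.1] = 0.48*s^2 - 4.08*s + 6.28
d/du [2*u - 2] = 2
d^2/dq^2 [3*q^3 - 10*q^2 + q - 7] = 18*q - 20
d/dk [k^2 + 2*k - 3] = 2*k + 2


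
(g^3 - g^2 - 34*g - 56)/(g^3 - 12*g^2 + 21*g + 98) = (g + 4)/(g - 7)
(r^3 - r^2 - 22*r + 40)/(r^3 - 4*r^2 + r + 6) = (r^2 + r - 20)/(r^2 - 2*r - 3)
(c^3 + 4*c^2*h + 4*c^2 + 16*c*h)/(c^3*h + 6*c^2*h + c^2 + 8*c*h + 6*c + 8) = c*(c + 4*h)/(c^2*h + 2*c*h + c + 2)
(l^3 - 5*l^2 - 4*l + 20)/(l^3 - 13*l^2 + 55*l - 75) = (l^2 - 4)/(l^2 - 8*l + 15)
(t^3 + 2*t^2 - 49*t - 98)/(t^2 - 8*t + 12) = (t^3 + 2*t^2 - 49*t - 98)/(t^2 - 8*t + 12)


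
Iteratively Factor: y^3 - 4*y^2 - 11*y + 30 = (y - 2)*(y^2 - 2*y - 15) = (y - 5)*(y - 2)*(y + 3)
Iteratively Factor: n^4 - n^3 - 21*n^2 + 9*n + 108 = (n + 3)*(n^3 - 4*n^2 - 9*n + 36) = (n - 3)*(n + 3)*(n^2 - n - 12) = (n - 3)*(n + 3)^2*(n - 4)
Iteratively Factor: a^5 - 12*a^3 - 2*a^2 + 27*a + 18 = (a + 1)*(a^4 - a^3 - 11*a^2 + 9*a + 18) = (a - 3)*(a + 1)*(a^3 + 2*a^2 - 5*a - 6) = (a - 3)*(a + 1)*(a + 3)*(a^2 - a - 2) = (a - 3)*(a - 2)*(a + 1)*(a + 3)*(a + 1)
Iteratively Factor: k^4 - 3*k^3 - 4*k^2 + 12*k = (k - 2)*(k^3 - k^2 - 6*k) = (k - 2)*(k + 2)*(k^2 - 3*k) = k*(k - 2)*(k + 2)*(k - 3)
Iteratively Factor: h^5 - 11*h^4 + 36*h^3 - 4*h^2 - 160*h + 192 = (h + 2)*(h^4 - 13*h^3 + 62*h^2 - 128*h + 96) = (h - 2)*(h + 2)*(h^3 - 11*h^2 + 40*h - 48) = (h - 4)*(h - 2)*(h + 2)*(h^2 - 7*h + 12) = (h - 4)^2*(h - 2)*(h + 2)*(h - 3)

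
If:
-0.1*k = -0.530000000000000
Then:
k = 5.30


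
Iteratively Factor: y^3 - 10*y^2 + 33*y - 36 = (y - 3)*(y^2 - 7*y + 12) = (y - 4)*(y - 3)*(y - 3)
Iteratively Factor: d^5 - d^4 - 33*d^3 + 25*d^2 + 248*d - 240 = (d - 1)*(d^4 - 33*d^2 - 8*d + 240) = (d - 3)*(d - 1)*(d^3 + 3*d^2 - 24*d - 80) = (d - 3)*(d - 1)*(d + 4)*(d^2 - d - 20) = (d - 5)*(d - 3)*(d - 1)*(d + 4)*(d + 4)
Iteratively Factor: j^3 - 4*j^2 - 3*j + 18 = (j - 3)*(j^2 - j - 6) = (j - 3)*(j + 2)*(j - 3)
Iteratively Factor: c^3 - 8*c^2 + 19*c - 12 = (c - 1)*(c^2 - 7*c + 12) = (c - 4)*(c - 1)*(c - 3)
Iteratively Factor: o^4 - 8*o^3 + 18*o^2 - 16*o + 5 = (o - 1)*(o^3 - 7*o^2 + 11*o - 5) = (o - 1)^2*(o^2 - 6*o + 5) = (o - 1)^3*(o - 5)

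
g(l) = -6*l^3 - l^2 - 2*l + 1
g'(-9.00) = -1442.00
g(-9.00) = 4312.00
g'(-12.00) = -2570.00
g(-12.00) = 10249.00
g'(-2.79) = -136.53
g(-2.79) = 129.10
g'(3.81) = -270.91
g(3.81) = -352.97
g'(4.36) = -352.89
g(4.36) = -524.02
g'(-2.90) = -147.58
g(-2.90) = 144.72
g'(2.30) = -101.82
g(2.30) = -81.89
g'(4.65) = -400.50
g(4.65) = -633.19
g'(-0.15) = -2.10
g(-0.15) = 1.30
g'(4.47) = -370.60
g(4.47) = -563.81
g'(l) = -18*l^2 - 2*l - 2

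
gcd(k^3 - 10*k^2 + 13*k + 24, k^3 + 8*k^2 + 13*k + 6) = k + 1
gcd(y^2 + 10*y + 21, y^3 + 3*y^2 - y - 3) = y + 3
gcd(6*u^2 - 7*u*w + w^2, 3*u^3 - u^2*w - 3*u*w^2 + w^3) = u - w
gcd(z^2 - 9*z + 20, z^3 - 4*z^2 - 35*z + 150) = z - 5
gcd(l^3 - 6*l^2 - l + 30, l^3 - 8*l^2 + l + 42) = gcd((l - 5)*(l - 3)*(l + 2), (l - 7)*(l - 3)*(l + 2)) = l^2 - l - 6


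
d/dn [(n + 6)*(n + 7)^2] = (n + 7)*(3*n + 19)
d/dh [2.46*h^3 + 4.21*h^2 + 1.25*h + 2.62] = 7.38*h^2 + 8.42*h + 1.25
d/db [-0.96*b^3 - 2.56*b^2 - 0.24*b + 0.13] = -2.88*b^2 - 5.12*b - 0.24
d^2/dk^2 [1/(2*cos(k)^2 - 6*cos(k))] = (-(1 - cos(2*k))^2 - 45*cos(k)/4 - 11*cos(2*k)/2 + 9*cos(3*k)/4 + 33/2)/(2*(cos(k) - 3)^3*cos(k)^3)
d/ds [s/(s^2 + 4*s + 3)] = (3 - s^2)/(s^4 + 8*s^3 + 22*s^2 + 24*s + 9)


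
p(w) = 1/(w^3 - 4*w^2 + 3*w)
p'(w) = (-3*w^2 + 8*w - 3)/(w^3 - 4*w^2 + 3*w)^2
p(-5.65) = -0.00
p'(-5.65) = -0.00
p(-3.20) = -0.01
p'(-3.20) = -0.01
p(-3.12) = -0.01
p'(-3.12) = -0.01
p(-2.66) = -0.02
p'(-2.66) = -0.01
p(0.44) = 1.59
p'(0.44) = -0.15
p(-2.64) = -0.02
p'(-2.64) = -0.02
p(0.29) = 1.79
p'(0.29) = -2.99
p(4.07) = 0.07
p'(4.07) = -0.11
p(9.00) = 0.00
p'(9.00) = 0.00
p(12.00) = 0.00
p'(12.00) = 0.00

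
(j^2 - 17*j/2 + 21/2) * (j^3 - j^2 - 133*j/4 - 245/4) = j^5 - 19*j^4/2 - 57*j^3/4 + 1687*j^2/8 + 343*j/2 - 5145/8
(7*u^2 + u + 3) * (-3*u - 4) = -21*u^3 - 31*u^2 - 13*u - 12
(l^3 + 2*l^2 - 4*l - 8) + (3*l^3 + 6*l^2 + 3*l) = 4*l^3 + 8*l^2 - l - 8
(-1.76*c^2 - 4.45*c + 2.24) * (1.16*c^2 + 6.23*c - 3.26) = -2.0416*c^4 - 16.1268*c^3 - 19.3875*c^2 + 28.4622*c - 7.3024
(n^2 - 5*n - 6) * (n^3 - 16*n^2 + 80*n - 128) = n^5 - 21*n^4 + 154*n^3 - 432*n^2 + 160*n + 768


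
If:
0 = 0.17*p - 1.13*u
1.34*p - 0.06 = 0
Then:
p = 0.04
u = 0.01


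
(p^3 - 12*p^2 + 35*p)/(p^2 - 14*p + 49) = p*(p - 5)/(p - 7)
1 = 1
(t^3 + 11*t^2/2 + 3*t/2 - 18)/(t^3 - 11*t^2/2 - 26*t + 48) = (t + 3)/(t - 8)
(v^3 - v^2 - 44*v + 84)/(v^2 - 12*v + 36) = (v^2 + 5*v - 14)/(v - 6)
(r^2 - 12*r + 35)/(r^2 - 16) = (r^2 - 12*r + 35)/(r^2 - 16)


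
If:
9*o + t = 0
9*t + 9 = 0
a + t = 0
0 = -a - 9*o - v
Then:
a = 1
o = 1/9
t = -1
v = -2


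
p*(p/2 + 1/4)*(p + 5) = p^3/2 + 11*p^2/4 + 5*p/4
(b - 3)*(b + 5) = b^2 + 2*b - 15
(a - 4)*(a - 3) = a^2 - 7*a + 12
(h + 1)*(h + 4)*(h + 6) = h^3 + 11*h^2 + 34*h + 24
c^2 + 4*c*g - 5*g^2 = (c - g)*(c + 5*g)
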